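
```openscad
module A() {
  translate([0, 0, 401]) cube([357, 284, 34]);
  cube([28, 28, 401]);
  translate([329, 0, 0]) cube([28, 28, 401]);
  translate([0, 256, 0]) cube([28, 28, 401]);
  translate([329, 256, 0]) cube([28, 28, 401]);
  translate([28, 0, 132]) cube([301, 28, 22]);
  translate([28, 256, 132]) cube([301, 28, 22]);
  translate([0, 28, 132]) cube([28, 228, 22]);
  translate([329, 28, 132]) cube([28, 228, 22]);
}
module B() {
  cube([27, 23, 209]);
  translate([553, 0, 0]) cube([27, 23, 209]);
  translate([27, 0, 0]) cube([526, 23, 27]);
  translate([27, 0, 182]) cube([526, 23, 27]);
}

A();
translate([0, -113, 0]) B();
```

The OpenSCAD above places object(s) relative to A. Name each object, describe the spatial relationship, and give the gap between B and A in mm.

A is a stool. B is a picture frame. The picture frame is on the floor beside the stool on its −y side. The gap between the picture frame and the stool is 90 mm.

The picture frame's nearest face is 90 mm from the stool's −y face.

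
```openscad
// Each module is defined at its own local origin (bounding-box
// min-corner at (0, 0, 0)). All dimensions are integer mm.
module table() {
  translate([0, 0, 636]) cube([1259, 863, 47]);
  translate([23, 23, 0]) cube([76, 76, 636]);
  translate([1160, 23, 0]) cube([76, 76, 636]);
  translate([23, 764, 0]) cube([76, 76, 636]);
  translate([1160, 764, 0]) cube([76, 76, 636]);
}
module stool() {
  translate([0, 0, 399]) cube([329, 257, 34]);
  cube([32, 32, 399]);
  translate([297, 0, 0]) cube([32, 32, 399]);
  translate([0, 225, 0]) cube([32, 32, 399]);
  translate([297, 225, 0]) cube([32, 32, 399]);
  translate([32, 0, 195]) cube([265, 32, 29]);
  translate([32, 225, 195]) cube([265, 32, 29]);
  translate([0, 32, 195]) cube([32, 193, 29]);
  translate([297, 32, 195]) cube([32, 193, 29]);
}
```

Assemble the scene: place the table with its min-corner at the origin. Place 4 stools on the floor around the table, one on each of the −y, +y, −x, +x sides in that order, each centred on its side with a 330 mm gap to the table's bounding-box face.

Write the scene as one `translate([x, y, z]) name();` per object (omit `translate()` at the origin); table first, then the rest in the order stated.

table();
translate([465, -587, 0]) stool();
translate([465, 1193, 0]) stool();
translate([-659, 303, 0]) stool();
translate([1589, 303, 0]) stool();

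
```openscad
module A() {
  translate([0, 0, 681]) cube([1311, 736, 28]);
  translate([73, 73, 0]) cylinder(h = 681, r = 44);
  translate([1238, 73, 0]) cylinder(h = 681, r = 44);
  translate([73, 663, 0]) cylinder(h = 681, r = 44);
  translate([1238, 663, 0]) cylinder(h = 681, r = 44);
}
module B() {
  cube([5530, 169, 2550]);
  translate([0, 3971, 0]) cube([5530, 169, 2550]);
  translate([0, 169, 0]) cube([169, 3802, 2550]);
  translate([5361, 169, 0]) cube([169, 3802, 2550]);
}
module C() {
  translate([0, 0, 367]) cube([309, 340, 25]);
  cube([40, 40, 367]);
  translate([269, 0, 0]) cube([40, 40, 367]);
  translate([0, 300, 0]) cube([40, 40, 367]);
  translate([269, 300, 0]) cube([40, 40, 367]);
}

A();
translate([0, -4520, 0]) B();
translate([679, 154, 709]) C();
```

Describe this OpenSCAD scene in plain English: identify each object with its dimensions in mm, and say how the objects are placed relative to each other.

A is a table: top 1311 mm (x) × 736 mm (y), 28 mm thick, upper face at z = 709 mm, on four round legs of 88 mm diameter, each leg's bounding box inset 29 mm from the nearest pair of top edges, running from z = 0 to the bottom of the top.

B is a box-shaped house frame (walls only): outside footprint 5530×4140 mm, wall height 2550 mm, wall thickness 169 mm. The two y-facing walls run the full x-width; the two x-facing walls fit between the inner faces of the y-facing walls.

C is a four-legged stool. The seat is 309×340 mm, 25 mm thick, top at z = 392 mm. It stands on four square legs, each 40×40 mm in cross-section, from z = 0 to the seat underside, each flush with a corner of the seat.

The house frame is on the floor beside the table on its −y side. The stool is on top of the table.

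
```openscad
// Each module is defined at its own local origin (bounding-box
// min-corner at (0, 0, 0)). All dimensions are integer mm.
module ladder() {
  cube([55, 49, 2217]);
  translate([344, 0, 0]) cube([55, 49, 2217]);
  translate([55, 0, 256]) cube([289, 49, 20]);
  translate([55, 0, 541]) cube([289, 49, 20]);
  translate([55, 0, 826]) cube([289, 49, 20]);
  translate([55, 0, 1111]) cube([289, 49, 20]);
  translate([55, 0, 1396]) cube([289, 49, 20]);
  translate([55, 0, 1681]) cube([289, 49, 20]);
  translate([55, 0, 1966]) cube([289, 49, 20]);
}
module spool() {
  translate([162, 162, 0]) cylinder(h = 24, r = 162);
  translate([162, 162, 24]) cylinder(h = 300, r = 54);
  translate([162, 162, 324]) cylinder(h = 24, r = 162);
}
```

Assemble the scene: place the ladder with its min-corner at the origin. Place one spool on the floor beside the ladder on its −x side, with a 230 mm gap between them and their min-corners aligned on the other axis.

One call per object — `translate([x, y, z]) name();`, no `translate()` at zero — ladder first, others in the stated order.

ladder();
translate([-554, 0, 0]) spool();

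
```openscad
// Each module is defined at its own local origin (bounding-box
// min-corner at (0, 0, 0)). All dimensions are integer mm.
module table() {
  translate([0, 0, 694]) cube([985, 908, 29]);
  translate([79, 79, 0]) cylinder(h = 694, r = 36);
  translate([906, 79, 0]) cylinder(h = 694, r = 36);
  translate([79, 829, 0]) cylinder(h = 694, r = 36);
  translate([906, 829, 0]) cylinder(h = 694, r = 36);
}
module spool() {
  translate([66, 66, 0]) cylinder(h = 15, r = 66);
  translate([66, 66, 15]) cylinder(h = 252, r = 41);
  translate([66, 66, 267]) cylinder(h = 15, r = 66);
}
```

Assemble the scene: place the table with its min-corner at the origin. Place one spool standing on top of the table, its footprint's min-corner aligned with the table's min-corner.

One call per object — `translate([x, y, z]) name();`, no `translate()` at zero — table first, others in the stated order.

table();
translate([0, 0, 723]) spool();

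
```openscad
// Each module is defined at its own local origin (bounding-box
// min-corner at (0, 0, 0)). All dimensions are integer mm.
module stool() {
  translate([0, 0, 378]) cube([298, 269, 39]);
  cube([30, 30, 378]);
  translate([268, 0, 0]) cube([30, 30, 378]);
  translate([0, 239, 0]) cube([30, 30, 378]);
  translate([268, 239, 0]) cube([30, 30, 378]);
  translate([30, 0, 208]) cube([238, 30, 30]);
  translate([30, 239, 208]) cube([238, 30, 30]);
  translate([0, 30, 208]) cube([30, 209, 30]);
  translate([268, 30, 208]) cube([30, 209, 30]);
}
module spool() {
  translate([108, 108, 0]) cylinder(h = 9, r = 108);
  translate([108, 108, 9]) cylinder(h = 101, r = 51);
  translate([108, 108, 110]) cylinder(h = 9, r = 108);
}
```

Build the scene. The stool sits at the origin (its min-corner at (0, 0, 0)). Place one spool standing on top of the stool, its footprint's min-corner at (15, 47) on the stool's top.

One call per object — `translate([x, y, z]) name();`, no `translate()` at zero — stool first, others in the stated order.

stool();
translate([15, 47, 417]) spool();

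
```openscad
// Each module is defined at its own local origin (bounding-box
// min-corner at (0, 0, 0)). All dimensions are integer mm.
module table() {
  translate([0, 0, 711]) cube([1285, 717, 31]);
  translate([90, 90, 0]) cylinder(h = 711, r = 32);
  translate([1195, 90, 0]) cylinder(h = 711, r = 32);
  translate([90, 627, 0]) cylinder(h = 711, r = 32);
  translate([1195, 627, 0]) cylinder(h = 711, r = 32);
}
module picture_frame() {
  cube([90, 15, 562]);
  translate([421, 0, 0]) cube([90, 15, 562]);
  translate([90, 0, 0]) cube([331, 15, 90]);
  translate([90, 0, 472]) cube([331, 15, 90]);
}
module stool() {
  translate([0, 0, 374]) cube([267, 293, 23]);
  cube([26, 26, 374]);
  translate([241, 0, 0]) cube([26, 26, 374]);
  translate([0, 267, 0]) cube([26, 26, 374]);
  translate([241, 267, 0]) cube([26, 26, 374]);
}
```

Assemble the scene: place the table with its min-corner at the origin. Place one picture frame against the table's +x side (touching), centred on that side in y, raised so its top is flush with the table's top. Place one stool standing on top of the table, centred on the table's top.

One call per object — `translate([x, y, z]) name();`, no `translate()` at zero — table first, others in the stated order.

table();
translate([1285, 351, 180]) picture_frame();
translate([509, 212, 742]) stool();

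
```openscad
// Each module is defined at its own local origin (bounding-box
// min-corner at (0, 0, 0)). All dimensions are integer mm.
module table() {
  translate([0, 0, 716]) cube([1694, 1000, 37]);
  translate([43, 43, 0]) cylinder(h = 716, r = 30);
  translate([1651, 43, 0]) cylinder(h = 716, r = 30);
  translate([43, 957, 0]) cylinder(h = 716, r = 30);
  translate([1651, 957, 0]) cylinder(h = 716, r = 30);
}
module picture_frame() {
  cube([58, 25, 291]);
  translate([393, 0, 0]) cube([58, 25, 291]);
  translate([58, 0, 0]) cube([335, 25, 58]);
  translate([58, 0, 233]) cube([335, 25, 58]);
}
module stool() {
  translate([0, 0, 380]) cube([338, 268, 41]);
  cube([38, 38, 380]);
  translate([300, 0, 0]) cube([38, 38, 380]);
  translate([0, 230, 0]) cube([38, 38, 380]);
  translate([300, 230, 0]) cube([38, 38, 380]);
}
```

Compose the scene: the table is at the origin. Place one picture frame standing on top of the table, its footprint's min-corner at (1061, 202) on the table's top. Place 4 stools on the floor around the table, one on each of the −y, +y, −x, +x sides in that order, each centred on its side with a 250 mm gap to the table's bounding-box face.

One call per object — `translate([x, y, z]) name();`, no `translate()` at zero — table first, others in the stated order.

table();
translate([1061, 202, 753]) picture_frame();
translate([678, -518, 0]) stool();
translate([678, 1250, 0]) stool();
translate([-588, 366, 0]) stool();
translate([1944, 366, 0]) stool();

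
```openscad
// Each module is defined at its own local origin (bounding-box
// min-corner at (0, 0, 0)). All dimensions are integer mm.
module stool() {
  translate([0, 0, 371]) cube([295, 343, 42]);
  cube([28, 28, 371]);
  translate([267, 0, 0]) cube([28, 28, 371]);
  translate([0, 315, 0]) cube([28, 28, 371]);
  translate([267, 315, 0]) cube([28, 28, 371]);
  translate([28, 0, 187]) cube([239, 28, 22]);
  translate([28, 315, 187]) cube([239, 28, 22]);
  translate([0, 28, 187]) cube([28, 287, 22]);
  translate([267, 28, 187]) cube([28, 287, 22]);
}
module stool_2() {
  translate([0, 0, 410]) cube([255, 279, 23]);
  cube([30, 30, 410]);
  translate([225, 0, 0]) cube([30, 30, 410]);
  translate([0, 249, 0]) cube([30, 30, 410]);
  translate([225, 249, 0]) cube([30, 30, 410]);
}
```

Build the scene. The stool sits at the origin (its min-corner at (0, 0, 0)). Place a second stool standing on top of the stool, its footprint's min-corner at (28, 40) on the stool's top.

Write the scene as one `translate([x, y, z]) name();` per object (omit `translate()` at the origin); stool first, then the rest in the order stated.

stool();
translate([28, 40, 413]) stool_2();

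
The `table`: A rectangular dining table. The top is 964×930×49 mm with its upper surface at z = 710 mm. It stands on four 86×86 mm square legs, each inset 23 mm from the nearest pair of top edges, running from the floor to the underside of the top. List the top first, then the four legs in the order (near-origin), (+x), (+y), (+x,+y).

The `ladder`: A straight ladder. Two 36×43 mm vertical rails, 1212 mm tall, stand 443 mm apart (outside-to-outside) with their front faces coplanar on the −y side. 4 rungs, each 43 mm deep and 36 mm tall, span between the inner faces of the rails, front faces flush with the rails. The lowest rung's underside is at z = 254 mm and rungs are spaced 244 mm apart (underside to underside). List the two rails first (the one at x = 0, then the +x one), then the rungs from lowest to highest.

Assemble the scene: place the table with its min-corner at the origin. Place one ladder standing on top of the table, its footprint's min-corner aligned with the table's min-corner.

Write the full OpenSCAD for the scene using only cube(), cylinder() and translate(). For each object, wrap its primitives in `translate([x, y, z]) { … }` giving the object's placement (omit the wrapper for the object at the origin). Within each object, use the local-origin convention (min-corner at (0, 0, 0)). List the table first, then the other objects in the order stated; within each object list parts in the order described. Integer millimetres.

translate([0, 0, 661]) cube([964, 930, 49]);
translate([23, 23, 0]) cube([86, 86, 661]);
translate([855, 23, 0]) cube([86, 86, 661]);
translate([23, 821, 0]) cube([86, 86, 661]);
translate([855, 821, 0]) cube([86, 86, 661]);
translate([0, 0, 710]) {
  cube([36, 43, 1212]);
  translate([407, 0, 0]) cube([36, 43, 1212]);
  translate([36, 0, 254]) cube([371, 43, 36]);
  translate([36, 0, 498]) cube([371, 43, 36]);
  translate([36, 0, 742]) cube([371, 43, 36]);
  translate([36, 0, 986]) cube([371, 43, 36]);
}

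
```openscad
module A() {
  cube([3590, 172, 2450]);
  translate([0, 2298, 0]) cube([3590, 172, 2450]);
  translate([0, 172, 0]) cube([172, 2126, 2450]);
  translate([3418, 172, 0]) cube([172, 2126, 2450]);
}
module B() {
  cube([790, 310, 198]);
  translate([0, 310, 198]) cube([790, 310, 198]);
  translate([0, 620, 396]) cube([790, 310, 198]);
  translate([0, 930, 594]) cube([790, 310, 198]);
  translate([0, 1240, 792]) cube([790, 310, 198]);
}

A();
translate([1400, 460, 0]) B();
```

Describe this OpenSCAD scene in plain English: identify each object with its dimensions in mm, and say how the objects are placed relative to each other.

A is a box-shaped house frame (walls only): outside footprint 3590×2470 mm, wall height 2450 mm, wall thickness 172 mm. The two y-facing walls run the full x-width; the two x-facing walls fit between the inner faces of the y-facing walls.

B is a straight staircase of 5 solid steps. Each step is 790 mm wide (x), 310 mm deep (y, the going) and 198 mm tall (the rise). The first step rests on the floor; each subsequent step sits one going further in +y and one rise higher in +z, directly behind and above the previous step with no overlap.

The staircase sits inside the house frame, centred.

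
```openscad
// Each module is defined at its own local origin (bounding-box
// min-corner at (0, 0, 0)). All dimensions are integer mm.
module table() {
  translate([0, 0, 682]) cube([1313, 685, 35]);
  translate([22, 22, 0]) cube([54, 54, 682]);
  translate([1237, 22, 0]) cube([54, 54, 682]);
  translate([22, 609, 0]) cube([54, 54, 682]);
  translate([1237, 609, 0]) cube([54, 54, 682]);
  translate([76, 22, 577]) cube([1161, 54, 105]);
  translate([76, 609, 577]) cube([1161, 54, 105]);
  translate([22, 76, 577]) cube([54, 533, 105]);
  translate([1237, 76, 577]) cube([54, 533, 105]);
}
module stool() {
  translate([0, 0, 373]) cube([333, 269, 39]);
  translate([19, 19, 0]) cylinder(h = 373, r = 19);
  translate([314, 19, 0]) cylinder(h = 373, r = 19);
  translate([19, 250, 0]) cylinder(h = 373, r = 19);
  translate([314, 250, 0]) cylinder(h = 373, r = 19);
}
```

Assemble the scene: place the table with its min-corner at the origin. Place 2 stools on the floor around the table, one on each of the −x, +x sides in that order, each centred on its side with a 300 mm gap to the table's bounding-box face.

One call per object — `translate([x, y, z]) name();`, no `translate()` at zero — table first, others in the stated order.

table();
translate([-633, 208, 0]) stool();
translate([1613, 208, 0]) stool();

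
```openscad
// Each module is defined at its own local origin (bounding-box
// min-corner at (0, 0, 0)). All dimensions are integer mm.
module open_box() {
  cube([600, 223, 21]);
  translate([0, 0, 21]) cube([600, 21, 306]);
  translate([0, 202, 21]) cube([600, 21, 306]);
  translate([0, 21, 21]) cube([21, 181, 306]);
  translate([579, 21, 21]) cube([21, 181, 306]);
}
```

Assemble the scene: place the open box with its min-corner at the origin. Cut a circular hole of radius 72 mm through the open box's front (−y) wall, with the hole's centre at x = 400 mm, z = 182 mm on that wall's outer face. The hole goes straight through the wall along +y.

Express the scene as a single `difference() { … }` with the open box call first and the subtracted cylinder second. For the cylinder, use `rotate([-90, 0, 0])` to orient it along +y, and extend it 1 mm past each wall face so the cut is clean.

difference() {
  open_box();
  translate([400, -1, 182]) rotate([-90, 0, 0]) cylinder(h = 23, r = 72);
}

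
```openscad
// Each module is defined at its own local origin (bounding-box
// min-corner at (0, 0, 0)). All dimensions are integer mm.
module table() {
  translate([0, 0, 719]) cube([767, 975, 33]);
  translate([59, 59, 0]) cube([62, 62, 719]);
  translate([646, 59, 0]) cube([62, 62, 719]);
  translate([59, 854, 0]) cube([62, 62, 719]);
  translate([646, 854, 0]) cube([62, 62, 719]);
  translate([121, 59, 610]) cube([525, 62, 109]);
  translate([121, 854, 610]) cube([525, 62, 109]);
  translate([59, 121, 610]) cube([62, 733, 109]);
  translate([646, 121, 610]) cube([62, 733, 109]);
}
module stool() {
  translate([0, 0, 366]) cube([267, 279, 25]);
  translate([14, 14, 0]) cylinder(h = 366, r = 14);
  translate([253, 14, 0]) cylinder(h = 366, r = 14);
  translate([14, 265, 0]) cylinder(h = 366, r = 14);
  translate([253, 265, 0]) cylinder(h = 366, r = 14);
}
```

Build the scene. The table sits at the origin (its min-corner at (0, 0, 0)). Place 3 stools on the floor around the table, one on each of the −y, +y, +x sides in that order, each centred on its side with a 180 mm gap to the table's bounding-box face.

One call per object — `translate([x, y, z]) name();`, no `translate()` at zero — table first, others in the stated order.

table();
translate([250, -459, 0]) stool();
translate([250, 1155, 0]) stool();
translate([947, 348, 0]) stool();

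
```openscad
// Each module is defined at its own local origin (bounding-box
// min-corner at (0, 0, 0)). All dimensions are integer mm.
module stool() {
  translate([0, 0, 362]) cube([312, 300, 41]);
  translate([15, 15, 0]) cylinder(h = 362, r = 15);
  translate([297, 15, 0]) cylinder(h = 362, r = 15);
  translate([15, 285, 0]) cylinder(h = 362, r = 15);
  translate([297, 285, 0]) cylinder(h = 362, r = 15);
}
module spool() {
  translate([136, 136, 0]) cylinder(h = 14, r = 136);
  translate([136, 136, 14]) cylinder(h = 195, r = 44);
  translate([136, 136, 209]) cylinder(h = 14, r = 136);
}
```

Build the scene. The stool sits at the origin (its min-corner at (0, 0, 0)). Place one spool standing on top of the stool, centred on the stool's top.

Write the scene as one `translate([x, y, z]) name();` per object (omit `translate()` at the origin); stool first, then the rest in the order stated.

stool();
translate([20, 14, 403]) spool();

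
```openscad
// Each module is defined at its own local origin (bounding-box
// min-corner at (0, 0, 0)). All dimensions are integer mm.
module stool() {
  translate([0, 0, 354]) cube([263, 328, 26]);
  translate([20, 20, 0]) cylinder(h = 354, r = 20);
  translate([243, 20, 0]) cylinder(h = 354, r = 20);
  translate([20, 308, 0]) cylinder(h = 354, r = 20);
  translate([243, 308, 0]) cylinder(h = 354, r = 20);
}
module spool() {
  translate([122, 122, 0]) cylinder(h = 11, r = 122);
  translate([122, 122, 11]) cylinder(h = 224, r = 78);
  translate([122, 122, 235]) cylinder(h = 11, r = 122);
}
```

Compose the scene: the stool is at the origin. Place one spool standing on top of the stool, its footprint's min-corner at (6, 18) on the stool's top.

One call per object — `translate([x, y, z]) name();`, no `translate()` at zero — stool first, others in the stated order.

stool();
translate([6, 18, 380]) spool();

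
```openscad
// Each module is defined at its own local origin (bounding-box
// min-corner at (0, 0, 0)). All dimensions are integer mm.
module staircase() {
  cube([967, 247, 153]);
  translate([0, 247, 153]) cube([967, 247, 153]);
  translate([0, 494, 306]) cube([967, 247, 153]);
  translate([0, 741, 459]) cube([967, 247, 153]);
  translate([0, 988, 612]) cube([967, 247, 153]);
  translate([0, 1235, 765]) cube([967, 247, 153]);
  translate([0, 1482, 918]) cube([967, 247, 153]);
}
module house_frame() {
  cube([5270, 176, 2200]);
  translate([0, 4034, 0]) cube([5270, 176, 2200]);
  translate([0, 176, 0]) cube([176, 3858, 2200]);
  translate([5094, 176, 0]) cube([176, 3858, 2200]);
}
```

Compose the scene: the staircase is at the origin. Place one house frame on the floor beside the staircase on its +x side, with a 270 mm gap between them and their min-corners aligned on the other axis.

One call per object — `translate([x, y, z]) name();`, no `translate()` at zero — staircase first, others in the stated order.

staircase();
translate([1237, 0, 0]) house_frame();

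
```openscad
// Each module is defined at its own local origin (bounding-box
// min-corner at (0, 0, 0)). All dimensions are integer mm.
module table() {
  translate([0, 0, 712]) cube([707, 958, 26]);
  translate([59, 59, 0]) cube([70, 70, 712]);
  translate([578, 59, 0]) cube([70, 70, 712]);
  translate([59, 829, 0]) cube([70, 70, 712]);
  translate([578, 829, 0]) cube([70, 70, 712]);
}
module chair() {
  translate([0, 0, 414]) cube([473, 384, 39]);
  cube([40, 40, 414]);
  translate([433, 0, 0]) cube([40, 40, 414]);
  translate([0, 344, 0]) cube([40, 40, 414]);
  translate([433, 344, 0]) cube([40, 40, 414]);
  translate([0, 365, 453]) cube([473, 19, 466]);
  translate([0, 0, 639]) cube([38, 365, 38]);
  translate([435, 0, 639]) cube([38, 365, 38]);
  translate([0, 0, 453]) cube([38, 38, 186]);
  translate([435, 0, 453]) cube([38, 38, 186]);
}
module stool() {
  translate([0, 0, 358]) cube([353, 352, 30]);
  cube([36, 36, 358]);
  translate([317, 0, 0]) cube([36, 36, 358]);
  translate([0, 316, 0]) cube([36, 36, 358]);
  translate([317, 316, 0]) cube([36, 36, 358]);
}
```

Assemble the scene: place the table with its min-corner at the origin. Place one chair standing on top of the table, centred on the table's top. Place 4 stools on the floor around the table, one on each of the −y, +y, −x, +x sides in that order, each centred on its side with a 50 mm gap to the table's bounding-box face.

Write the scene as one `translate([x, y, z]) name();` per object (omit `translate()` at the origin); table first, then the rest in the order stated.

table();
translate([117, 287, 738]) chair();
translate([177, -402, 0]) stool();
translate([177, 1008, 0]) stool();
translate([-403, 303, 0]) stool();
translate([757, 303, 0]) stool();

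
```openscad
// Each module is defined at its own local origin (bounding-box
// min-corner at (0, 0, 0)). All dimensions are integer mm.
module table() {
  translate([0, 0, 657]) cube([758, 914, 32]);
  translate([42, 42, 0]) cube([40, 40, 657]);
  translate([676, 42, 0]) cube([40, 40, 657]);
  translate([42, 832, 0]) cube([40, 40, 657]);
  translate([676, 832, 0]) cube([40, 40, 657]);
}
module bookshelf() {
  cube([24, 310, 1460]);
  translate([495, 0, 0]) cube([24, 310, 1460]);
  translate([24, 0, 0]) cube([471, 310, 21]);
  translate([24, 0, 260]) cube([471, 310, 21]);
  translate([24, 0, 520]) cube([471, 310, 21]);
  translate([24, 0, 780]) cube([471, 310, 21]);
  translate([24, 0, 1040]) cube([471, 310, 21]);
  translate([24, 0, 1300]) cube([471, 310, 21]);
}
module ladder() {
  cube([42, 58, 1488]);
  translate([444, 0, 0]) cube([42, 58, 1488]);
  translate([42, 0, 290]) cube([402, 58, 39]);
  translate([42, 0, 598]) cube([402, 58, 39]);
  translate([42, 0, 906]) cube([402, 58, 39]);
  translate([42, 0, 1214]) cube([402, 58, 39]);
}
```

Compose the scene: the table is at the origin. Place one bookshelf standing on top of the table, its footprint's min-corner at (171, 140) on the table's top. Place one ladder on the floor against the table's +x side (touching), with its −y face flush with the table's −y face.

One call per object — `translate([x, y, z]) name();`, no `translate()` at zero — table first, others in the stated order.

table();
translate([171, 140, 689]) bookshelf();
translate([758, 0, 0]) ladder();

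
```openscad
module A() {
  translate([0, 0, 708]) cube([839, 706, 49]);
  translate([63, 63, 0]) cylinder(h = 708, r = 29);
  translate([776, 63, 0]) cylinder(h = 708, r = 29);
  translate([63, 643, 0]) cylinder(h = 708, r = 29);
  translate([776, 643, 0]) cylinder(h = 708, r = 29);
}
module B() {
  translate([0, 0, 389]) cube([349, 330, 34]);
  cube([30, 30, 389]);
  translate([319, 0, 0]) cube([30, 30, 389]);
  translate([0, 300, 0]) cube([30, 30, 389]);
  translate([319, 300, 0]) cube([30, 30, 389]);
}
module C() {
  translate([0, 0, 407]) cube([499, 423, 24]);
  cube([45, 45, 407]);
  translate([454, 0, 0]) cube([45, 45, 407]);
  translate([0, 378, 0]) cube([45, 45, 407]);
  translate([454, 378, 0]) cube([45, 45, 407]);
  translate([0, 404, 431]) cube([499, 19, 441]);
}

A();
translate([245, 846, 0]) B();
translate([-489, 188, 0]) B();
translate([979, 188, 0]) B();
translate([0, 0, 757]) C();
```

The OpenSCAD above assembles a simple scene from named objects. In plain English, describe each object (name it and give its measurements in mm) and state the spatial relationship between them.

A is a table with a 839×706 mm rectangular top, 49 mm thick, top surface at z = 757 mm, supported by four round legs of 58 mm diameter, each leg's bounding box inset 34 mm from the nearest pair of top edges, running from the floor.

B is a four-legged stool. The seat is a 349×330×34 mm slab whose top surface is at z = 423 mm; four square legs, each 30×30 mm in cross-section, run from the floor (z = 0) to the underside of the seat, each flush with a corner of the seat.

C is a chair. The seat is a 499×423×24 mm slab with its top at z = 431 mm, on four 45×45 mm corner legs (flush with the seat edges, standing on z = 0). A flat backrest 19 mm thick, 441 mm tall, spans the full seat width and rises from the seat top along its +y edge, rear face flush with the rear of the seat.

Three stools sit around the table at the +y, −x, +x sides. The chair is on top of the table.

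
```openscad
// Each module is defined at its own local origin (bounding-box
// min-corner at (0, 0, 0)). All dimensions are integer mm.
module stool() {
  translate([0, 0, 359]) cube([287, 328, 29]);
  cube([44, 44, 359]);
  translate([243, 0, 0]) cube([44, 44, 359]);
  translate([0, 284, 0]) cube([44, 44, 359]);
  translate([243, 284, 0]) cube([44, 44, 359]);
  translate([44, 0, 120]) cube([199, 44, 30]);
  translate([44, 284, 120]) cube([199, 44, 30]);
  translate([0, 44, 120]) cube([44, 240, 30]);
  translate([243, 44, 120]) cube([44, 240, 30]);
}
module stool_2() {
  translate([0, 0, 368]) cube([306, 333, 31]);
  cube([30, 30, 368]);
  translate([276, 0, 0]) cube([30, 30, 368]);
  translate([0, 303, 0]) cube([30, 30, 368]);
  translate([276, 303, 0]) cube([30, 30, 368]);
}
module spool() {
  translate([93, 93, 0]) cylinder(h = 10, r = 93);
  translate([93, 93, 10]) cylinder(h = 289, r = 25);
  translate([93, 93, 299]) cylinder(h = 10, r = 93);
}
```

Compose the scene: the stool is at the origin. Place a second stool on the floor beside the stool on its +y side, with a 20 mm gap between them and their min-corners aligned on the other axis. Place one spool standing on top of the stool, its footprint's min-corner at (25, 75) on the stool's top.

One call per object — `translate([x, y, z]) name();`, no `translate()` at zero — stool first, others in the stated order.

stool();
translate([0, 348, 0]) stool_2();
translate([25, 75, 388]) spool();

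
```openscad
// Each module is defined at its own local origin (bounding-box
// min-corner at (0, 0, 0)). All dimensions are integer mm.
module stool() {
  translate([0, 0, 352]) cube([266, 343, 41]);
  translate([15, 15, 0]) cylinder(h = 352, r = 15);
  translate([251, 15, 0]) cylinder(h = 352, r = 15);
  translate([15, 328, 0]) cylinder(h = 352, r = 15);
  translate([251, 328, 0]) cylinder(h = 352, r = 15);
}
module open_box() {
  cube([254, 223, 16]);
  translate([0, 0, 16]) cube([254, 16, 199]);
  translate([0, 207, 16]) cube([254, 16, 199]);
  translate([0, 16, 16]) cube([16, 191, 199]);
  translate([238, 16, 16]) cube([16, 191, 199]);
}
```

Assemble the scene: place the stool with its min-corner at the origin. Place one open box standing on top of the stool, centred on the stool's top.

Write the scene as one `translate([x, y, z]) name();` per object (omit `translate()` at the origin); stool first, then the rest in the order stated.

stool();
translate([6, 60, 393]) open_box();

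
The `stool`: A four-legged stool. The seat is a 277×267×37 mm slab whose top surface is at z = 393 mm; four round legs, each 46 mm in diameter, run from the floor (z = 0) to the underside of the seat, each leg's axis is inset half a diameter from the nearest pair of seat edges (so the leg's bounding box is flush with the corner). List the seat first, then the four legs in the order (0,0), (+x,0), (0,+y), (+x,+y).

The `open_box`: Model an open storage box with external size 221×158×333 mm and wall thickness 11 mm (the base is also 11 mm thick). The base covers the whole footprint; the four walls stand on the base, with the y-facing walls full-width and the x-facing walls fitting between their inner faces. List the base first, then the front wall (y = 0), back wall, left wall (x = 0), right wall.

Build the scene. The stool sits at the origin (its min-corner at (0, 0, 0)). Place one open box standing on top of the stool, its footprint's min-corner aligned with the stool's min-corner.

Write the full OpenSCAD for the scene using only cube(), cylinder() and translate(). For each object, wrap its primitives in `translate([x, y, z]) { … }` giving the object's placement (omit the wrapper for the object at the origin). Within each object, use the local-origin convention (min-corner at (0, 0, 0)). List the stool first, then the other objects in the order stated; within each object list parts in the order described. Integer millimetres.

translate([0, 0, 356]) cube([277, 267, 37]);
translate([23, 23, 0]) cylinder(h = 356, r = 23);
translate([254, 23, 0]) cylinder(h = 356, r = 23);
translate([23, 244, 0]) cylinder(h = 356, r = 23);
translate([254, 244, 0]) cylinder(h = 356, r = 23);
translate([0, 0, 393]) {
  cube([221, 158, 11]);
  translate([0, 0, 11]) cube([221, 11, 322]);
  translate([0, 147, 11]) cube([221, 11, 322]);
  translate([0, 11, 11]) cube([11, 136, 322]);
  translate([210, 11, 11]) cube([11, 136, 322]);
}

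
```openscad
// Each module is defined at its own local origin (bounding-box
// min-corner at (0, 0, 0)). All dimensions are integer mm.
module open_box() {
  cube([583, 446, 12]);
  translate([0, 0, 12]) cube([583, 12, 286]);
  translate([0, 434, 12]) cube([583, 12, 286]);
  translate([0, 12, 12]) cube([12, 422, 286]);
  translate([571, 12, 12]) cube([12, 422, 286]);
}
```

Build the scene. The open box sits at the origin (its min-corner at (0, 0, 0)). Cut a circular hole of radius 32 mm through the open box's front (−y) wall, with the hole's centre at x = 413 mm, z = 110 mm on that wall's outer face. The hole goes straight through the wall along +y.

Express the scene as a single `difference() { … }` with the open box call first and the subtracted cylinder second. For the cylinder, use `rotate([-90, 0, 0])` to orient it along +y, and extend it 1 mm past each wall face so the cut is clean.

difference() {
  open_box();
  translate([413, -1, 110]) rotate([-90, 0, 0]) cylinder(h = 14, r = 32);
}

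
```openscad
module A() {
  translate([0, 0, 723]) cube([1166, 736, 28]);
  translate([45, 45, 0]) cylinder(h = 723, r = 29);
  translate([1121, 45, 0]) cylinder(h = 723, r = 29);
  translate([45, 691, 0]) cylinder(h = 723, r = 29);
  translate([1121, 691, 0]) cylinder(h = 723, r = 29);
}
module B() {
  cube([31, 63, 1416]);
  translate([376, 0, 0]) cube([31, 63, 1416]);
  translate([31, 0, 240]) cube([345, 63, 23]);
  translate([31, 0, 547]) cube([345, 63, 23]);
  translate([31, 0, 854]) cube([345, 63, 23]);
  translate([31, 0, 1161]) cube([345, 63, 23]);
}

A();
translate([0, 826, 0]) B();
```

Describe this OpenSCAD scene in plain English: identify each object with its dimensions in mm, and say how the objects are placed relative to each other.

A is a rectangular dining table. The top is 1166×736×28 mm with its upper surface at z = 751 mm. It stands on four round legs of 58 mm diameter, each leg's bounding box inset 16 mm from the nearest pair of top edges, running from the floor to the underside of the top.

B is a straight ladder. Two 31×63 mm vertical rails, 1416 mm tall, stand 407 mm apart (outside-to-outside) with their front faces coplanar on the −y side. 4 rungs, each 63 mm deep and 23 mm tall, span between the inner faces of the rails, front faces flush with the rails. The lowest rung's underside is at z = 240 mm and rungs are spaced 307 mm apart (underside to underside).

The ladder is on the floor beside the table on its +y side.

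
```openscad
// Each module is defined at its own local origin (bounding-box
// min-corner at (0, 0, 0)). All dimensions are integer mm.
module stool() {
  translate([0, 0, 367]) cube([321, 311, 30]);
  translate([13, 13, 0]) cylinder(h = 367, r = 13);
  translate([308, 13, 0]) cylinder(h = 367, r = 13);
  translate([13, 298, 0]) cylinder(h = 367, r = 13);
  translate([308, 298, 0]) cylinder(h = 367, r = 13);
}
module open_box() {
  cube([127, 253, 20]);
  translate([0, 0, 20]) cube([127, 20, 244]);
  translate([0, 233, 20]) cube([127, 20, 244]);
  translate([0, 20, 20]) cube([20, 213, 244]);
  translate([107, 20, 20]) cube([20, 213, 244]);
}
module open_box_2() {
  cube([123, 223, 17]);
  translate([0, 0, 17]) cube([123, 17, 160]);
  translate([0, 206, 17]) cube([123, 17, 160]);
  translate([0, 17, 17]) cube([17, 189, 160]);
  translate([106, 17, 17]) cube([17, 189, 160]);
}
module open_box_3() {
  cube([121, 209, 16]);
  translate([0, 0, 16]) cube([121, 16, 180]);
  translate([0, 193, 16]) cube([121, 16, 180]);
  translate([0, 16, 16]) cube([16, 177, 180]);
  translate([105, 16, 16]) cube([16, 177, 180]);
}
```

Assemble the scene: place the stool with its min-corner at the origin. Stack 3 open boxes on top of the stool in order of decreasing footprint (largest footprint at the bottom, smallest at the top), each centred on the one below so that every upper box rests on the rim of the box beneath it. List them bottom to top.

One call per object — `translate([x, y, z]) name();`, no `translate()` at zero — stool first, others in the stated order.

stool();
translate([97, 29, 397]) open_box();
translate([99, 44, 661]) open_box_2();
translate([100, 51, 838]) open_box_3();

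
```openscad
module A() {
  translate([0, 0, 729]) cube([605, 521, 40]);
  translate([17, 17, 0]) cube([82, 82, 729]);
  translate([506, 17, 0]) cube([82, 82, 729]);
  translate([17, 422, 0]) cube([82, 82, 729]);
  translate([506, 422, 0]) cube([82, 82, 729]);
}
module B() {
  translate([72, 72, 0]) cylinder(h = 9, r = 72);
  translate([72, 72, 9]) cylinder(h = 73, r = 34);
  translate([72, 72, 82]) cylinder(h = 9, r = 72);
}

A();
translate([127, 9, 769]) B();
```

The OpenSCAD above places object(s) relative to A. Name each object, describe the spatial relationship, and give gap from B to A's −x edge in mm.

The spool's min-x is at 127; the table's min-x is 0; gap = 127 mm.

A is a table. B is a spool. The spool is on top of the table. The gap from the spool to the table's −x edge is 127 mm.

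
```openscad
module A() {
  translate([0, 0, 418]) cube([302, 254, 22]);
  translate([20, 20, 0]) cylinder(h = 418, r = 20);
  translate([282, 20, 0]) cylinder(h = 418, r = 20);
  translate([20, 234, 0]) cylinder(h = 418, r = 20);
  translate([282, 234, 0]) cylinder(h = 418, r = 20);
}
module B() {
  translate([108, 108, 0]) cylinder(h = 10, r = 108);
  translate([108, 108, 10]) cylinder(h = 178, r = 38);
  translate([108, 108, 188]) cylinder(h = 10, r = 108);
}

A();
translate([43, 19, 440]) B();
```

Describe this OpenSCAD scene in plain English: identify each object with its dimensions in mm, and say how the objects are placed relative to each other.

A is a four-legged stool. The seat is 302×254 mm, 22 mm thick, top at z = 440 mm. It stands on four round legs, each 40 mm in diameter, from z = 0 to the seat underside, each leg's axis is inset half a diameter from the nearest pair of seat edges (so the leg's bounding box is flush with the corner).

B is a spool: two coaxial disc flanges of radius 108 mm and thickness 10 mm, joined by a core cylinder of radius 38 mm and height 178 mm. The lower flange rests on z = 0 and the three cylinders share a vertical axis.

The spool is on top of the stool, centred.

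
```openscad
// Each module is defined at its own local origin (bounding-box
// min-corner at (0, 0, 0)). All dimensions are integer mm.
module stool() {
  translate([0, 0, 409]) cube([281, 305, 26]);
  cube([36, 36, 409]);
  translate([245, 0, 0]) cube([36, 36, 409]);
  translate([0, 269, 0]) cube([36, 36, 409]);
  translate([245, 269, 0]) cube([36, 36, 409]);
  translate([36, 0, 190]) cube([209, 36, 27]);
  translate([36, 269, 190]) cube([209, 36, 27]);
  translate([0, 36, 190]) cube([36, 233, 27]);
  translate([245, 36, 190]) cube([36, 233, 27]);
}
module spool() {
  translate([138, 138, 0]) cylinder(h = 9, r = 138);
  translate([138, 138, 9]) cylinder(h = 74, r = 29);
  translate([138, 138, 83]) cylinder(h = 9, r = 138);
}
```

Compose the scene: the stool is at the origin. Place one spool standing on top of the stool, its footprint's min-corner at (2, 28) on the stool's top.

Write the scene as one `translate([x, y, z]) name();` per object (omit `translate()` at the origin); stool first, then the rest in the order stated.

stool();
translate([2, 28, 435]) spool();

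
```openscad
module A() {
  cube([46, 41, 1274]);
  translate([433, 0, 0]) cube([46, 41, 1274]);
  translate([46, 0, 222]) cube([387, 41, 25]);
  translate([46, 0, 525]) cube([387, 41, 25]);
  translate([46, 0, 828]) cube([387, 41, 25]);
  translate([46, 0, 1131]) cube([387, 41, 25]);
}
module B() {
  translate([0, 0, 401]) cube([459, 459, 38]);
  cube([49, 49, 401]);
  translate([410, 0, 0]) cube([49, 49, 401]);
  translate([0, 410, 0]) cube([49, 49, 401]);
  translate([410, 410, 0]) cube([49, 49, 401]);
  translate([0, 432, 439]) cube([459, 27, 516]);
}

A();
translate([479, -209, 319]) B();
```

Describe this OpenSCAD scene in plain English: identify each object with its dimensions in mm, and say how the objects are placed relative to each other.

A is a straight ladder. Two 46×41 mm vertical rails, 1274 mm tall, stand 479 mm apart (outside-to-outside) with their front faces coplanar on the −y side. 4 rungs, each 41 mm deep and 25 mm tall, span between the inner faces of the rails, front faces flush with the rails. The lowest rung's underside is at z = 222 mm and rungs are spaced 303 mm apart (underside to underside).

B is a chair: 459×459 mm seat, 38 mm thick, top at z = 439 mm, on four 49 mm square corner legs flush with the seat edges. A 27 mm thick backrest slab spans the full seat width, extending 516 mm above the seat top, its back face flush with the seat's +y edge.

The chair is beside the ladder with their tops flush at z = 1274.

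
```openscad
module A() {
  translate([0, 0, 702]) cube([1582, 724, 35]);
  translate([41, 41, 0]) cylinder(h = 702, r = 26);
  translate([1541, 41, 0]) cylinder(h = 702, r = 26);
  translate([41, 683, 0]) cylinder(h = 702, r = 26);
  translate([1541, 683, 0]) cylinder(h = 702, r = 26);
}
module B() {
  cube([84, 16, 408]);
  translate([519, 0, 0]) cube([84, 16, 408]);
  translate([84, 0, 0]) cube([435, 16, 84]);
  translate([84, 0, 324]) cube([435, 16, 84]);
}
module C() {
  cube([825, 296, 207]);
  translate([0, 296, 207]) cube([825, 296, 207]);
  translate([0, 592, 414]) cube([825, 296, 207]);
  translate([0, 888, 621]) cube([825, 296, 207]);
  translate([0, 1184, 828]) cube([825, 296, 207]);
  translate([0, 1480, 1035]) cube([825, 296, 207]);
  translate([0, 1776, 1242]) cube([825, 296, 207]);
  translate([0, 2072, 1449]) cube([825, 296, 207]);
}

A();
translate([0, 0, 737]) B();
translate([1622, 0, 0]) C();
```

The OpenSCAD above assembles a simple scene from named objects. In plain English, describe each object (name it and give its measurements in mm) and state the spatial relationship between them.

A is a table: top 1582 mm (x) × 724 mm (y), 35 mm thick, upper face at z = 737 mm, on four round legs of 52 mm diameter, each leg's bounding box inset 15 mm from the nearest pair of top edges, running from z = 0 to the bottom of the top.

B is a picture frame with a 435×240 mm rectangular opening (x by z) and a uniform 84 mm border on every side. Frame depth is 16 mm along y. It is built from two vertical stiles running the full outside height and two horizontal rails spanning the gap between the stiles.

C is a run of 8 identical solid stair steps. Each tread is 825×296 mm and each step block is 207 mm high. Step 1 rests on the floor; step k is offset from step 1 by (k−1)×296 mm in y and (k−1)×207 mm in z.

The picture frame is on top of the table. The staircase is on the floor beside the table on its +x side.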